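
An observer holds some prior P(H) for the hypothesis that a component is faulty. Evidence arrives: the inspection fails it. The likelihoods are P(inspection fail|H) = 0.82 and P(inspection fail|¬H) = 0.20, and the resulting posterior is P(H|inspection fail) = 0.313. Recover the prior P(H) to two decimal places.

In odds form, posterior odds = prior odds × likelihood ratio, so prior odds = posterior odds ÷ LR.
Posterior odds = 0.313/(1−0.313) = 0.4556. LR = 0.82/0.20 = 4.1000.
Prior odds = 0.4556/4.1000 = 0.1111, so P(H) = 0.1111/(1+0.1111) ≈ 0.10.

P(H) = 0.10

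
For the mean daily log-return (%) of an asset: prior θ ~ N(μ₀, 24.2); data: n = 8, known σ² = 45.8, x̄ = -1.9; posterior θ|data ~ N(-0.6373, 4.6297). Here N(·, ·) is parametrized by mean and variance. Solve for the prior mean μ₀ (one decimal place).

μ₀ = 4.7

The posterior mean is a precision-weighted average: μ_n = (τ₀μ₀ + τ_data·x̄)/(τ₀+τ_data), with τ₀=1/σ₀² and τ_data=n/σ².
Here τ₀ = 1/24.2 = 0.041322 and τ_data = 8/45.8 = 0.174672, so τ_n = 0.215994.
Rearranging for μ₀: μ₀ = (μ_n·τ_n − τ_data·x̄)/τ₀ = (-0.6373·0.215994 − 0.174672·-1.9) / 0.041322 = 0.194224/0.041322 ≈ 4.7.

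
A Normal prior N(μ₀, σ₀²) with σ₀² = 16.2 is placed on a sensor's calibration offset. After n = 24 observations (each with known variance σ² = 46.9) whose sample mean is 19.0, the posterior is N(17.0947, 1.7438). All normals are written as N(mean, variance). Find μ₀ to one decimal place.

The posterior mean is a precision-weighted average: μ_n = (τ₀μ₀ + τ_data·x̄)/(τ₀+τ_data), with τ₀=1/σ₀² and τ_data=n/σ².
Here τ₀ = 1/16.2 = 0.061728 and τ_data = 24/46.9 = 0.511727, so τ_n = 0.573455.
Rearranging for μ₀: μ₀ = (μ_n·τ_n − τ_data·x̄)/τ₀ = (17.0947·0.573455 − 0.511727·19.0) / 0.061728 = 0.080228/0.061728 ≈ 1.3.

μ₀ = 1.3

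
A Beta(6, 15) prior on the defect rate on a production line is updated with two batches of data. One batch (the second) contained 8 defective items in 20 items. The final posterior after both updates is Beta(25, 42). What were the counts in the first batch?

Sequential conjugate updates are equivalent to a single update on the pooled data, so total successes = posterior α − prior α and total failures = posterior β − prior β.
Total across both batches: 25−6=19 defective items, 42−15=27 good items.
Subtract the second batch: 19−8=11 defective items and 27−12=15 good items.

11 defective items and 15 good items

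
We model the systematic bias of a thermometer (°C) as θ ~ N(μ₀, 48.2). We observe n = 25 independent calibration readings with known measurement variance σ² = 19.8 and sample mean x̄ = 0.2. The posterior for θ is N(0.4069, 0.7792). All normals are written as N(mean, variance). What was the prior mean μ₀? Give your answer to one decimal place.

With known observation variance, the Normal–Normal posterior has precision τ_n = τ₀ + n/σ² and mean μ_n = (τ₀μ₀ + (n/σ²)x̄)/τ_n.
Here τ₀ = 1/48.2 = 0.020747 and τ_data = 25/19.8 = 1.262626, so τ_n = 1.283373.
Rearranging for μ₀: μ₀ = (μ_n·τ_n − τ_data·x̄)/τ₀ = (0.4069·1.283373 − 1.262626·0.2) / 0.020747 = 0.269679/0.020747 ≈ 13.0.

μ₀ = 13.0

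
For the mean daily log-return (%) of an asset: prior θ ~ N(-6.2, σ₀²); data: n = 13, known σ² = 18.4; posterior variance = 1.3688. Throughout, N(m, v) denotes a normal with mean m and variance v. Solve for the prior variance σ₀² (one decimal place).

Posterior precision equals prior precision plus data precision: 1/σ_n² = 1/σ₀² + n/σ².
So 1/σ₀² = 1/1.3688 − 13/18.4 = 0.730567 − 0.706522 = 0.024045.
Hence σ₀² = 1/0.024045 ≈ 41.6.

σ₀² = 41.6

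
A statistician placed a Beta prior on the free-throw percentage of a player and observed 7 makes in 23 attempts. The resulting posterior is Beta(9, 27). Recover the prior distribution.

A Beta(α, β) prior with s successes and f failures in binomial data gives a Beta(α+s, β+f) posterior.
So α = 9 − 7 = 2 and β = 27 − 16 = 11.

Beta(2, 11)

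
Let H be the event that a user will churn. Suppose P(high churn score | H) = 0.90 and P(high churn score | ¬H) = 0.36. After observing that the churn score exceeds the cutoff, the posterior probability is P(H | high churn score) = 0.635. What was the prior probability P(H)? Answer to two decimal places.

Bayes' rule in odds form gives O(H|E) = O(H)·[P(E|H)/P(E|¬H)], hence O(H) = O(H|E)/LR.
Posterior odds = 0.635/(1−0.635) = 1.7397. LR = 0.90/0.36 = 2.5000.
Prior odds = 1.7397/2.5000 = 0.6959, so P(H) = 0.6959/(1+0.6959) ≈ 0.41.

P(H) = 0.41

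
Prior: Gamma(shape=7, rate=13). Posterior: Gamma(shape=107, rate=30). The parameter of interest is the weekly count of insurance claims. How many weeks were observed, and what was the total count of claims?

n = 17 weeks with total 100 claims

Gamma–Poisson conjugacy: posterior shape = α + Σxᵢ, posterior rate = β + n.
Matching: Σxᵢ = 107 − 7 = 100 and n = 30 − 13 = 17.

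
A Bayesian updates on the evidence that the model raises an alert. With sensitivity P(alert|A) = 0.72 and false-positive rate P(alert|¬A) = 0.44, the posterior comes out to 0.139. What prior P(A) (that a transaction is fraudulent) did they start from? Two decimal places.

In odds form, posterior odds = prior odds × likelihood ratio, so prior odds = posterior odds ÷ LR.
Posterior odds = 0.139/(1−0.139) = 0.1614. LR = 0.72/0.44 = 1.6364.
Prior odds = 0.1614/1.6364 = 0.0986, so P(A) = 0.0986/(1+0.0986) ≈ 0.09.

P(A) = 0.09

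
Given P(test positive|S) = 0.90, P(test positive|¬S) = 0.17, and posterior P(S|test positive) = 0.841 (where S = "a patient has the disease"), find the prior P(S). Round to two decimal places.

Bayes' rule in odds form gives O(S|E) = O(S)·[P(E|S)/P(E|¬S)], hence O(S) = O(S|E)/LR.
Posterior odds = 0.841/(1−0.841) = 5.2893. LR = 0.90/0.17 = 5.2941.
Prior odds = 5.2893/5.2941 = 0.9991, so P(S) = 0.9991/(1+0.9991) ≈ 0.50.

P(S) = 0.50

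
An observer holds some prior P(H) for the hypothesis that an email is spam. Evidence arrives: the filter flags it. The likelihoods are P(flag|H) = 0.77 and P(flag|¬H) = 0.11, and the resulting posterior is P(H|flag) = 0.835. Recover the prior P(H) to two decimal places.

Bayes' rule in odds form gives O(H|E) = O(H)·[P(E|H)/P(E|¬H)], hence O(H) = O(H|E)/LR.
Posterior odds = 0.835/(1−0.835) = 5.0606. LR = 0.77/0.11 = 7.0000.
Prior odds = 5.0606/7.0000 = 0.7229, so P(H) = 0.7229/(1+0.7229) ≈ 0.42.

P(H) = 0.42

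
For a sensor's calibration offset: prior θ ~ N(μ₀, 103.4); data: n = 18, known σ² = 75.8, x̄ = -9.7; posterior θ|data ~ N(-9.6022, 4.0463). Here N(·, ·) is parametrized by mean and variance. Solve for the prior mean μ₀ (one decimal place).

μ₀ = -7.2

With known observation variance, the Normal–Normal posterior has precision τ_n = τ₀ + n/σ² and mean μ_n = (τ₀μ₀ + (n/σ²)x̄)/τ_n.
Here τ₀ = 1/103.4 = 0.009671 and τ_data = 18/75.8 = 0.237467, so τ_n = 0.247138.
Rearranging for μ₀: μ₀ = (μ_n·τ_n − τ_data·x̄)/τ₀ = (-9.6022·0.247138 − 0.237467·-9.7) / 0.009671 = -0.069639/0.009671 ≈ -7.2.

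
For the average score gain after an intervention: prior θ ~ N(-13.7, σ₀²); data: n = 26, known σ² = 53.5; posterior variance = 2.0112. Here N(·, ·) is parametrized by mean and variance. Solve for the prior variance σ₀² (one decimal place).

For the Normal–Normal model with known σ², precisions add: τ_n = τ₀ + n/σ².
So 1/σ₀² = 1/2.0112 − 26/53.5 = 0.497216 − 0.485981 = 0.011235.
Hence σ₀² = 1/0.011235 ≈ 89.0.

σ₀² = 89.0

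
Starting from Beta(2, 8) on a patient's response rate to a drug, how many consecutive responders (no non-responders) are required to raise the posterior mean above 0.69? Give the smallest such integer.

After k responders and 0 non-responders the posterior is Beta(2+k, 8), with mean (2+k)/(2+8+k).
Set (2+k)/(10+k) > 0.69 and solve: k > (0.69·10 − 2)/(1 − 0.69) = 15.806.
The smallest integer exceeding 15.806 is 16.

k = 16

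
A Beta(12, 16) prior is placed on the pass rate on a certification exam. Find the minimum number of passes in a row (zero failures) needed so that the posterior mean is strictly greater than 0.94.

After k passes and 0 failures the posterior is Beta(12+k, 16), with mean (12+k)/(12+16+k).
Set (12+k)/(28+k) > 0.94 and solve: k > (0.94·28 − 12)/(1 − 0.94) = 238.667.
The smallest integer exceeding 238.667 is 239, and checking k=239: (251)/(267) = 0.9401 > 0.94.

k = 239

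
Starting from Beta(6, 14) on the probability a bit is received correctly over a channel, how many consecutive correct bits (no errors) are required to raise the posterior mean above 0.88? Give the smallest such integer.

After k correct bits and 0 errors the posterior is Beta(6+k, 14), with mean (6+k)/(6+14+k).
Set (6+k)/(20+k) > 0.88 and solve: k > (0.88·20 − 6)/(1 − 0.88) = 96.667.
The smallest integer exceeding 96.667 is 97, and checking k=97: (103)/(117) = 0.8803 > 0.88.

k = 97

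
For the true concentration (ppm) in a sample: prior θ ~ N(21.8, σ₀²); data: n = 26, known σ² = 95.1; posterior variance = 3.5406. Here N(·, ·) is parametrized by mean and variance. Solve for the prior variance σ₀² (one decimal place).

σ₀² = 110.6

For the Normal–Normal model with known σ², precisions add: τ_n = τ₀ + n/σ².
So 1/σ₀² = 1/3.5406 − 26/95.1 = 0.282438 − 0.273396 = 0.009042.
Hence σ₀² = 1/0.009042 ≈ 110.6.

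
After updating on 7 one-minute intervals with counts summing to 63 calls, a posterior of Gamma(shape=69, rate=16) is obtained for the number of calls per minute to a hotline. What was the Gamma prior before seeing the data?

Gamma(shape=6, rate=9)

A Gamma(α, β) prior (rate parametrization) on a Poisson rate with n observations summing to S gives posterior Gamma(α+S, β+n).
So α = 69 − 63 = 6 and β = 16 − 7 = 9.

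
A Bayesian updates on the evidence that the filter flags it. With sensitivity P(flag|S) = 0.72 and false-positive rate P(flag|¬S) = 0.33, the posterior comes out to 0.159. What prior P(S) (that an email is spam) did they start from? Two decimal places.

Bayes' rule in odds form gives O(S|E) = O(S)·[P(E|S)/P(E|¬S)], hence O(S) = O(S|E)/LR.
Posterior odds = 0.159/(1−0.159) = 0.1891. LR = 0.72/0.33 = 2.1818.
Prior odds = 0.1891/2.1818 = 0.0867, so P(S) = 0.0867/(1+0.0867) ≈ 0.08.

P(S) = 0.08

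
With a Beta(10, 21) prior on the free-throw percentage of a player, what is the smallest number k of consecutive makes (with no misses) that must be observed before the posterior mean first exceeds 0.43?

After k makes and 0 misses the posterior is Beta(10+k, 21), with mean (10+k)/(10+21+k).
Set (10+k)/(31+k) > 0.43 and solve: k > (0.43·31 − 10)/(1 − 0.43) = 5.842.
The smallest integer exceeding 5.842 is 6, and checking k=6: (16)/(37) = 0.4324 > 0.43.

k = 6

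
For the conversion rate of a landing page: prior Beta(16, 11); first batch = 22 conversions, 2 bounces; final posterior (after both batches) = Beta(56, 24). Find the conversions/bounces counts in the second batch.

Sequential conjugate updates are equivalent to a single update on the pooled data, so total successes = posterior α − prior α and total failures = posterior β − prior β.
Total across both batches: 56−16=40 conversions, 24−11=13 bounces.
Subtract the first batch: 40−22=18 conversions and 13−2=11 bounces.

18 conversions and 11 bounces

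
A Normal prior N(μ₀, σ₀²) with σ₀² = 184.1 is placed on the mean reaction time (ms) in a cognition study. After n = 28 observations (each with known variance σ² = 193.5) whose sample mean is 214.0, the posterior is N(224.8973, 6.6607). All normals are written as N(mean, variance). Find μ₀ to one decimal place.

μ₀ = 515.2

The posterior mean is a precision-weighted average: μ_n = (τ₀μ₀ + τ_data·x̄)/(τ₀+τ_data), with τ₀=1/σ₀² and τ_data=n/σ².
Here τ₀ = 1/184.1 = 0.005432 and τ_data = 28/193.5 = 0.144703, so τ_n = 0.150135.
Rearranging for μ₀: μ₀ = (μ_n·τ_n − τ_data·x̄)/τ₀ = (224.8973·0.150135 − 0.144703·214.0) / 0.005432 = 2.798514/0.005432 ≈ 515.2.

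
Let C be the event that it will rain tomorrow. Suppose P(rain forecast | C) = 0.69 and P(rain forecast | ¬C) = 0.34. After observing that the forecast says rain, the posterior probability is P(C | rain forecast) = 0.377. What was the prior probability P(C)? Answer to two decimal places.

P(C) = 0.23

Bayes' rule in odds form gives O(C|E) = O(C)·[P(E|C)/P(E|¬C)], hence O(C) = O(C|E)/LR.
Posterior odds = 0.377/(1−0.377) = 0.6051. LR = 0.69/0.34 = 2.0294.
Prior odds = 0.6051/2.0294 = 0.2982, so P(C) = 0.2982/(1+0.2982) ≈ 0.23.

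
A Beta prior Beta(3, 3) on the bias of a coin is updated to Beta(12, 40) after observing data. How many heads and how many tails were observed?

9 heads and 37 tails

Under Beta–binomial conjugacy the posterior parameters are (a+s, b+f).
Match parameters: s=12−3=9, f=40−3=37.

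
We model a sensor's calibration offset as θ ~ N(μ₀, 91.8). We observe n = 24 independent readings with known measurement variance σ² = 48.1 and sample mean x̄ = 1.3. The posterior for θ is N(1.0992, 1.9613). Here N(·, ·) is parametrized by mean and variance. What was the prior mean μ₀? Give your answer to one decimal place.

μ₀ = -8.1

The posterior mean is a precision-weighted average: μ_n = (τ₀μ₀ + τ_data·x̄)/(τ₀+τ_data), with τ₀=1/σ₀² and τ_data=n/σ².
Here τ₀ = 1/91.8 = 0.010893 and τ_data = 24/48.1 = 0.498960, so τ_n = 0.509853.
Rearranging for μ₀: μ₀ = (μ_n·τ_n − τ_data·x̄)/τ₀ = (1.0992·0.509853 − 0.498960·1.3) / 0.010893 = -0.088218/0.010893 ≈ -8.1.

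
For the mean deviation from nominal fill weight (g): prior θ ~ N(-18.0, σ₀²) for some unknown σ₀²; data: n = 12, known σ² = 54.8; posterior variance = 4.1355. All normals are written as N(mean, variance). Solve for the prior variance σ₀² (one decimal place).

σ₀² = 43.8

For the Normal–Normal model with known σ², precisions add: τ_n = τ₀ + n/σ².
So 1/σ₀² = 1/4.1355 − 12/54.8 = 0.241809 − 0.218978 = 0.022831.
Hence σ₀² = 1/0.022831 ≈ 43.8.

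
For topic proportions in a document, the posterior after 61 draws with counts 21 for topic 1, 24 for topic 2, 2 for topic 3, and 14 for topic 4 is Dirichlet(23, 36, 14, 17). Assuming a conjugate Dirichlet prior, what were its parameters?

For a Dirichlet(α) prior with multinomial counts c, the posterior is Dirichlet(α + c) componentwise.
Subtract each count from the matching posterior parameter: 23−21=2, 36−24=12, 14−2=12, 17−14=3.

Dirichlet(2, 12, 12, 3)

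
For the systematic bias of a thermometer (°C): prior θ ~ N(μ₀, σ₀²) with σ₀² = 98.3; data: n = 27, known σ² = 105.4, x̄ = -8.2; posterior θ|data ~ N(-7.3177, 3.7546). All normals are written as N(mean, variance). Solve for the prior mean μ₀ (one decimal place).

μ₀ = 14.9

With known observation variance, the Normal–Normal posterior has precision τ_n = τ₀ + n/σ² and mean μ_n = (τ₀μ₀ + (n/σ²)x̄)/τ_n.
Here τ₀ = 1/98.3 = 0.010173 and τ_data = 27/105.4 = 0.256167, so τ_n = 0.266340.
Rearranging for μ₀: μ₀ = (μ_n·τ_n − τ_data·x̄)/τ₀ = (-7.3177·0.266340 − 0.256167·-8.2) / 0.010173 = 0.151573/0.010173 ≈ 14.9.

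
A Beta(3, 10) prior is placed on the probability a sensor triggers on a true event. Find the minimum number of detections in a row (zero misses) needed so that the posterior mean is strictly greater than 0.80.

After k detections and 0 misses the posterior is Beta(3+k, 10), with mean (3+k)/(3+10+k).
Set (3+k)/(13+k) > 0.80 and solve: k > (0.80·13 − 3)/(1 − 0.80) = 37.000.
The smallest integer exceeding 37.000 is 38, and checking k=38: (41)/(51) = 0.8039 > 0.80.

k = 38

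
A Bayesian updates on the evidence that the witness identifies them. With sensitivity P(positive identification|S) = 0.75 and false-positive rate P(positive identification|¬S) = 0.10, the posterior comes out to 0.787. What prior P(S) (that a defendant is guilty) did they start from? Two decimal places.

In odds form, posterior odds = prior odds × likelihood ratio, so prior odds = posterior odds ÷ LR.
Posterior odds = 0.787/(1−0.787) = 3.6948. LR = 0.75/0.10 = 7.5000.
Prior odds = 3.6948/7.5000 = 0.4926, so P(S) = 0.4926/(1+0.4926) ≈ 0.33.

P(S) = 0.33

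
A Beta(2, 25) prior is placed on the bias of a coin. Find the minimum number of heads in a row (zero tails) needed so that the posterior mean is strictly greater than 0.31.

k = 10

After k heads and 0 tails the posterior is Beta(2+k, 25), with mean (2+k)/(2+25+k).
Set (2+k)/(27+k) > 0.31 and solve: k > (0.31·27 − 2)/(1 − 0.31) = 9.232.
The smallest integer exceeding 9.232 is 10, and checking k=10: (12)/(37) = 0.3243 > 0.31.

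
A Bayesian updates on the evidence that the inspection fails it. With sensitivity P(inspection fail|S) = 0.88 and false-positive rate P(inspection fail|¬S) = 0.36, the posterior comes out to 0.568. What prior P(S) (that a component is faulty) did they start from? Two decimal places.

P(S) = 0.35

In odds form, posterior odds = prior odds × likelihood ratio, so prior odds = posterior odds ÷ LR.
Posterior odds = 0.568/(1−0.568) = 1.3148. LR = 0.88/0.36 = 2.4444.
Prior odds = 1.3148/2.4444 = 0.5379, so P(S) = 0.5379/(1+0.5379) ≈ 0.35.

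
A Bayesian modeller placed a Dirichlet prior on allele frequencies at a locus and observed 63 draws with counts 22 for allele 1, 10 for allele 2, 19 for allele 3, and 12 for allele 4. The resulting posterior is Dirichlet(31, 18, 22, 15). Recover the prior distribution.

Dirichlet(9, 8, 3, 3)

For a Dirichlet(α) prior with multinomial counts c, the posterior is Dirichlet(α + c) componentwise.
Subtract each count from the matching posterior parameter: 31−22=9, 18−10=8, 22−19=3, 15−12=3.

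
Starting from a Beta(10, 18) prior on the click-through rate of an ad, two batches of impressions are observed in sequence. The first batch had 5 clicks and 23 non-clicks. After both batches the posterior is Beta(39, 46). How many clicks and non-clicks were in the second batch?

24 clicks and 5 non-clicks

Sequential conjugate updates are equivalent to a single update on the pooled data, so total successes = posterior α − prior α and total failures = posterior β − prior β.
Total across both batches: 39−10=29 clicks, 46−18=28 non-clicks.
Subtract the first batch: 29−5=24 clicks and 28−23=5 non-clicks.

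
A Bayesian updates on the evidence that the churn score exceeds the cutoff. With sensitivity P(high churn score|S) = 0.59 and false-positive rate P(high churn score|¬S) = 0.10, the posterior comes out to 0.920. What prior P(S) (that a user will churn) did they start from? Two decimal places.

P(S) = 0.66

In odds form, posterior odds = prior odds × likelihood ratio, so prior odds = posterior odds ÷ LR.
Posterior odds = 0.920/(1−0.920) = 11.5000. LR = 0.59/0.10 = 5.9000.
Prior odds = 11.5000/5.9000 = 1.9492, so P(S) = 1.9492/(1+1.9492) ≈ 0.66.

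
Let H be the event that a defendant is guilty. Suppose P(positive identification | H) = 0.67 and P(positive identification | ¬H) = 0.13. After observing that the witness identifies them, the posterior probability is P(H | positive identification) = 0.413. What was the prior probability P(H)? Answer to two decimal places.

Bayes' rule in odds form gives O(H|E) = O(H)·[P(E|H)/P(E|¬H)], hence O(H) = O(H|E)/LR.
Posterior odds = 0.413/(1−0.413) = 0.7036. LR = 0.67/0.13 = 5.1538.
Prior odds = 0.7036/5.1538 = 0.1365, so P(H) = 0.1365/(1+0.1365) ≈ 0.12.

P(H) = 0.12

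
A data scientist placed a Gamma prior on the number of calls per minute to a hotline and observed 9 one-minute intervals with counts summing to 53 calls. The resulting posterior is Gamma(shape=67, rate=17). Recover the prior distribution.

A Gamma(α, β) prior (rate parametrization) on a Poisson rate with n observations summing to S gives posterior Gamma(α+S, β+n).
So α = 67 − 53 = 14 and β = 17 − 9 = 8.

Gamma(shape=14, rate=8)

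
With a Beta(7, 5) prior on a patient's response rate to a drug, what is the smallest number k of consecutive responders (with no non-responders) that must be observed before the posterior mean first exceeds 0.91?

k = 44

After k responders and 0 non-responders the posterior is Beta(7+k, 5), with mean (7+k)/(7+5+k).
Set (7+k)/(12+k) > 0.91 and solve: k > (0.91·12 − 7)/(1 − 0.91) = 43.556.
The smallest integer exceeding 43.556 is 44.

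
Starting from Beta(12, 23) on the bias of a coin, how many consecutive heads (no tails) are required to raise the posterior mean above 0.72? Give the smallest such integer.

k = 48

After k heads and 0 tails the posterior is Beta(12+k, 23), with mean (12+k)/(12+23+k).
Set (12+k)/(35+k) > 0.72 and solve: k > (0.72·35 − 12)/(1 − 0.72) = 47.143.
The smallest integer exceeding 47.143 is 48.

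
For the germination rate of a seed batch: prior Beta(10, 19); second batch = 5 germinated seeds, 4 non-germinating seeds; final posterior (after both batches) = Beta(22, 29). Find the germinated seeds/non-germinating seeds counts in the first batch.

Sequential conjugate updates are equivalent to a single update on the pooled data, so total successes = posterior α − prior α and total failures = posterior β − prior β.
Total across both batches: 22−10=12 germinated seeds, 29−19=10 non-germinating seeds.
Subtract the second batch: 12−5=7 germinated seeds and 10−4=6 non-germinating seeds.

7 germinated seeds and 6 non-germinating seeds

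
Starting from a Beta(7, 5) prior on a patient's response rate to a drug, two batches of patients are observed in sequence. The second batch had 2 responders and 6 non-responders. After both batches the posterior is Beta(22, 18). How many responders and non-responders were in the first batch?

13 responders and 7 non-responders

Because Beta–binomial updating is additive in the counts, the combined data contributed (α_post−α_prior, β_post−β_prior) successes and failures.
Total across both batches: 22−7=15 responders, 18−5=13 non-responders.
Subtract the second batch: 15−2=13 responders and 13−6=7 non-responders.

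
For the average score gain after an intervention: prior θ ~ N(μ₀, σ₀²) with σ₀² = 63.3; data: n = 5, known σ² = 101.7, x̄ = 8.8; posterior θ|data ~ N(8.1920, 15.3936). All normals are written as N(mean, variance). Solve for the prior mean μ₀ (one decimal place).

μ₀ = 6.3

The posterior mean is a precision-weighted average: μ_n = (τ₀μ₀ + τ_data·x̄)/(τ₀+τ_data), with τ₀=1/σ₀² and τ_data=n/σ².
Here τ₀ = 1/63.3 = 0.015798 and τ_data = 5/101.7 = 0.049164, so τ_n = 0.064962.
Rearranging for μ₀: μ₀ = (μ_n·τ_n − τ_data·x̄)/τ₀ = (8.1920·0.064962 − 0.049164·8.8) / 0.015798 = 0.099526/0.015798 ≈ 6.3.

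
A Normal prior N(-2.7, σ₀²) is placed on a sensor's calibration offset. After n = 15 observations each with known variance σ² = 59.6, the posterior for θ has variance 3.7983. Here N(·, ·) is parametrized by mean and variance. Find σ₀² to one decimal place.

σ₀² = 86.2

For the Normal–Normal model with known σ², precisions add: τ_n = τ₀ + n/σ².
So 1/σ₀² = 1/3.7983 − 15/59.6 = 0.263276 − 0.251678 = 0.011598.
Hence σ₀² = 1/0.011598 ≈ 86.2.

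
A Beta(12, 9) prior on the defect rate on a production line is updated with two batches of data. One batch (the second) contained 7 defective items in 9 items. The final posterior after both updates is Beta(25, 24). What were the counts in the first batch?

6 defective items and 13 good items

Because Beta–binomial updating is additive in the counts, the combined data contributed (α_post−α_prior, β_post−β_prior) successes and failures.
Total across both batches: 25−12=13 defective items, 24−9=15 good items.
Subtract the second batch: 13−7=6 defective items and 15−2=13 good items.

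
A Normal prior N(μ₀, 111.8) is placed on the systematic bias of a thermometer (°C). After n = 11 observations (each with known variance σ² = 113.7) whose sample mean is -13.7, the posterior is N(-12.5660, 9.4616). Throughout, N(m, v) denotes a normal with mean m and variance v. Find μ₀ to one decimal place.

With known observation variance, the Normal–Normal posterior has precision τ_n = τ₀ + n/σ² and mean μ_n = (τ₀μ₀ + (n/σ²)x̄)/τ_n.
Here τ₀ = 1/111.8 = 0.008945 and τ_data = 11/113.7 = 0.096746, so τ_n = 0.105691.
Rearranging for μ₀: μ₀ = (μ_n·τ_n − τ_data·x̄)/τ₀ = (-12.5660·0.105691 − 0.096746·-13.7) / 0.008945 = -0.002693/0.008945 ≈ -0.3.

μ₀ = -0.3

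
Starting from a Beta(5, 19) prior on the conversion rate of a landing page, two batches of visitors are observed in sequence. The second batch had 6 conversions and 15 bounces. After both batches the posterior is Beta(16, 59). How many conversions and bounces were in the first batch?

5 conversions and 25 bounces

Because Beta–binomial updating is additive in the counts, the combined data contributed (α_post−α_prior, β_post−β_prior) successes and failures.
Total across both batches: 16−5=11 conversions, 59−19=40 bounces.
Subtract the second batch: 11−6=5 conversions and 40−15=25 bounces.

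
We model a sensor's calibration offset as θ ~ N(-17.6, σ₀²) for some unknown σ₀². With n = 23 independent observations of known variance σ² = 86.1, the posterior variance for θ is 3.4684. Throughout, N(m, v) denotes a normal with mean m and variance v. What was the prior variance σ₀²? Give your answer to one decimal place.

σ₀² = 47.2

For the Normal–Normal model with known σ², precisions add: τ_n = τ₀ + n/σ².
So 1/σ₀² = 1/3.4684 − 23/86.1 = 0.288317 − 0.267131 = 0.021186.
Hence σ₀² = 1/0.021186 ≈ 47.2.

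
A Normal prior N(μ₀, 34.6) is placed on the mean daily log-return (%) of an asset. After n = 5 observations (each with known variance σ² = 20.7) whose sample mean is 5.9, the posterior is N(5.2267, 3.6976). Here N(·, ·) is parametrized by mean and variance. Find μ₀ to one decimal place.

μ₀ = -0.4

With known observation variance, the Normal–Normal posterior has precision τ_n = τ₀ + n/σ² and mean μ_n = (τ₀μ₀ + (n/σ²)x̄)/τ_n.
Here τ₀ = 1/34.6 = 0.028902 and τ_data = 5/20.7 = 0.241546, so τ_n = 0.270448.
Rearranging for μ₀: μ₀ = (μ_n·τ_n − τ_data·x̄)/τ₀ = (5.2267·0.270448 − 0.241546·5.9) / 0.028902 = -0.011571/0.028902 ≈ -0.4.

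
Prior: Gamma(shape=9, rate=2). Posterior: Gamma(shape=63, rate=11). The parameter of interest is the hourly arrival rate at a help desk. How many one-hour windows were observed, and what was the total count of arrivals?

n = 9 one-hour windows with total 54 arrivals

Gamma–Poisson conjugacy: posterior shape = α + Σxᵢ, posterior rate = β + n.
Matching: Σxᵢ = 63 − 9 = 54 and n = 11 − 2 = 9.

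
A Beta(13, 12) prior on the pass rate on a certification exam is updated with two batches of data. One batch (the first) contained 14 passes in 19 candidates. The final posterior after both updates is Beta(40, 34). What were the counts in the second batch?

Sequential conjugate updates are equivalent to a single update on the pooled data, so total successes = posterior α − prior α and total failures = posterior β − prior β.
Total across both batches: 40−13=27 passes, 34−12=22 failures.
Subtract the first batch: 27−14=13 passes and 22−5=17 failures.

13 passes and 17 failures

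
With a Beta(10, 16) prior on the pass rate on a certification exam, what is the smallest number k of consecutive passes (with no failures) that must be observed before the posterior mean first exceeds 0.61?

k = 16

After k passes and 0 failures the posterior is Beta(10+k, 16), with mean (10+k)/(10+16+k).
Set (10+k)/(26+k) > 0.61 and solve: k > (0.61·26 − 10)/(1 − 0.61) = 15.026.
The smallest integer exceeding 15.026 is 16, and checking k=16: (26)/(42) = 0.6190 > 0.61.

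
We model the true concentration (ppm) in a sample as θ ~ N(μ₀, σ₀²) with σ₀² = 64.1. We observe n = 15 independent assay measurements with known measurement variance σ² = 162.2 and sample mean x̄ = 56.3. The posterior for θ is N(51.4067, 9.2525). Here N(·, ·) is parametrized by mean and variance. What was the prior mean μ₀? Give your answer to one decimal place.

μ₀ = 22.4

With known observation variance, the Normal–Normal posterior has precision τ_n = τ₀ + n/σ² and mean μ_n = (τ₀μ₀ + (n/σ²)x̄)/τ_n.
Here τ₀ = 1/64.1 = 0.015601 and τ_data = 15/162.2 = 0.092478, so τ_n = 0.108079.
Rearranging for μ₀: μ₀ = (μ_n·τ_n − τ_data·x̄)/τ₀ = (51.4067·0.108079 − 0.092478·56.3) / 0.015601 = 0.349473/0.015601 ≈ 22.4.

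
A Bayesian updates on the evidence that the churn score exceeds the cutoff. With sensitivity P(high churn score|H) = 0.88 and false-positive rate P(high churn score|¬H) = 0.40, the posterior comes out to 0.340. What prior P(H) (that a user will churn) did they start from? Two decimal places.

Bayes' rule in odds form gives O(H|E) = O(H)·[P(E|H)/P(E|¬H)], hence O(H) = O(H|E)/LR.
Posterior odds = 0.340/(1−0.340) = 0.5152. LR = 0.88/0.40 = 2.2000.
Prior odds = 0.5152/2.2000 = 0.2342, so P(H) = 0.2342/(1+0.2342) ≈ 0.19.

P(H) = 0.19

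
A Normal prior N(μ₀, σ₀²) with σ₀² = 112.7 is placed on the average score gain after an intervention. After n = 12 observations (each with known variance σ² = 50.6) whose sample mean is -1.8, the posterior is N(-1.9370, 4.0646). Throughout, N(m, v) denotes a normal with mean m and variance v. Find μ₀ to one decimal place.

μ₀ = -5.6

With known observation variance, the Normal–Normal posterior has precision τ_n = τ₀ + n/σ² and mean μ_n = (τ₀μ₀ + (n/σ²)x̄)/τ_n.
Here τ₀ = 1/112.7 = 0.008873 and τ_data = 12/50.6 = 0.237154, so τ_n = 0.246027.
Rearranging for μ₀: μ₀ = (μ_n·τ_n − τ_data·x̄)/τ₀ = (-1.9370·0.246027 − 0.237154·-1.8) / 0.008873 = -0.049677/0.008873 ≈ -5.6.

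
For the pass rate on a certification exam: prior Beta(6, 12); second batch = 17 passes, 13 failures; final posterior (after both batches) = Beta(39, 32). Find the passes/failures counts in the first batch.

Sequential conjugate updates are equivalent to a single update on the pooled data, so total successes = posterior α − prior α and total failures = posterior β − prior β.
Total across both batches: 39−6=33 passes, 32−12=20 failures.
Subtract the second batch: 33−17=16 passes and 20−13=7 failures.

16 passes and 7 failures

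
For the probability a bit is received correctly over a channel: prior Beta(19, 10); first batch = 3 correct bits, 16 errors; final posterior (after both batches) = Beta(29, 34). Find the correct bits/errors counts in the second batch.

7 correct bits and 8 errors

Because Beta–binomial updating is additive in the counts, the combined data contributed (α_post−α_prior, β_post−β_prior) successes and failures.
Total across both batches: 29−19=10 correct bits, 34−10=24 errors.
Subtract the first batch: 10−3=7 correct bits and 24−16=8 errors.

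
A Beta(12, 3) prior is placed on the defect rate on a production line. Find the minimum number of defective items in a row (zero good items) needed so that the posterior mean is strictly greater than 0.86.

k = 7

After k defective items and 0 good items the posterior is Beta(12+k, 3), with mean (12+k)/(12+3+k).
Set (12+k)/(15+k) > 0.86 and solve: k > (0.86·15 − 12)/(1 − 0.86) = 6.429.
The smallest integer exceeding 6.429 is 7.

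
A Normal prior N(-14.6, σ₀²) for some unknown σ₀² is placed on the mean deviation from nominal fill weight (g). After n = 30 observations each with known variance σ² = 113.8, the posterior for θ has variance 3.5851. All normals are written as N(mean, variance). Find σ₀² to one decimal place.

For the Normal–Normal model with known σ², precisions add: τ_n = τ₀ + n/σ².
So 1/σ₀² = 1/3.5851 − 30/113.8 = 0.278932 − 0.263620 = 0.015312.
Hence σ₀² = 1/0.015312 ≈ 65.3.

σ₀² = 65.3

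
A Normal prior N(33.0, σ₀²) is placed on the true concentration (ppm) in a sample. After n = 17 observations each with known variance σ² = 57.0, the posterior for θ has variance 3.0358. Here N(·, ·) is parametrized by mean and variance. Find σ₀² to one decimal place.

σ₀² = 32.1

Posterior precision equals prior precision plus data precision: 1/σ_n² = 1/σ₀² + n/σ².
So 1/σ₀² = 1/3.0358 − 17/57.0 = 0.329402 − 0.298246 = 0.031156.
Hence σ₀² = 1/0.031156 ≈ 32.1.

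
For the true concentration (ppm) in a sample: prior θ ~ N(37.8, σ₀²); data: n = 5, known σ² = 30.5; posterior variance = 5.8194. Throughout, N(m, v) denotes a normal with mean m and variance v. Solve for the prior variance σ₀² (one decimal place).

σ₀² = 126.5

For the Normal–Normal model with known σ², precisions add: τ_n = τ₀ + n/σ².
So 1/σ₀² = 1/5.8194 − 5/30.5 = 0.171839 − 0.163934 = 0.007905.
Hence σ₀² = 1/0.007905 ≈ 126.5.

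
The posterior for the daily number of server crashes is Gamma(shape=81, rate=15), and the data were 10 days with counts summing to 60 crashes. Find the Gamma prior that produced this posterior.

Gamma–Poisson conjugacy: posterior shape = α + Σxᵢ, posterior rate = β + n.
So α = 81 − 60 = 21 and β = 15 − 10 = 5.

Gamma(shape=21, rate=5)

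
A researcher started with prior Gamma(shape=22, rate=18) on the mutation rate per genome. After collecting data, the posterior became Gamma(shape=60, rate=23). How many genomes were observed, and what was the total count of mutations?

n = 5 genomes with total 38 mutations

A Gamma(α, β) prior (rate parametrization) on a Poisson rate with n observations summing to S gives posterior Gamma(α+S, β+n).
Matching: Σxᵢ = 60 − 22 = 38 and n = 23 − 18 = 5.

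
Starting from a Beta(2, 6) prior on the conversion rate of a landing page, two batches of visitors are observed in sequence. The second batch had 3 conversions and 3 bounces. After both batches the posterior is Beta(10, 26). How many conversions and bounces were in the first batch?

5 conversions and 17 bounces

Sequential conjugate updates are equivalent to a single update on the pooled data, so total successes = posterior α − prior α and total failures = posterior β − prior β.
Total across both batches: 10−2=8 conversions, 26−6=20 bounces.
Subtract the second batch: 8−3=5 conversions and 20−3=17 bounces.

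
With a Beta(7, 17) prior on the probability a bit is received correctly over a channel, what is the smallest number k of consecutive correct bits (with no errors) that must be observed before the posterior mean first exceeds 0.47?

k = 9

After k correct bits and 0 errors the posterior is Beta(7+k, 17), with mean (7+k)/(7+17+k).
Set (7+k)/(24+k) > 0.47 and solve: k > (0.47·24 − 7)/(1 − 0.47) = 8.075.
The smallest integer exceeding 8.075 is 9.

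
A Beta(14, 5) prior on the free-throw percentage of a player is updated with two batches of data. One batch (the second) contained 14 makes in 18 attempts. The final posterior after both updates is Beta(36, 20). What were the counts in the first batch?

8 makes and 11 misses

Sequential conjugate updates are equivalent to a single update on the pooled data, so total successes = posterior α − prior α and total failures = posterior β − prior β.
Total across both batches: 36−14=22 makes, 20−5=15 misses.
Subtract the second batch: 22−14=8 makes and 15−4=11 misses.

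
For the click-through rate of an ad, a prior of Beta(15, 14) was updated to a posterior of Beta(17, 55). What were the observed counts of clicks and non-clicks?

2 clicks and 41 non-clicks

Beta is conjugate to the binomial likelihood: posterior = Beta(α+s, β+f).
So s = 17 − 15 = 2 and f = 55 − 14 = 41.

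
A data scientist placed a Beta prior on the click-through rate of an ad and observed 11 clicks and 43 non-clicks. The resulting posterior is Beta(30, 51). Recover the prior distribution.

Beta(19, 8)

A Beta(a, b) prior with s successes and f failures in binomial data gives a Beta(a+s, b+f) posterior.
Subtract the data counts: 30−11=19, 51−43=8.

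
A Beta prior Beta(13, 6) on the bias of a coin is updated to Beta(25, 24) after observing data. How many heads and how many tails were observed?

A Beta(a, b) prior with s successes and f failures in binomial data gives a Beta(a+s, b+f) posterior.
Match parameters: s=25−13=12, f=24−6=18.

12 heads and 18 tails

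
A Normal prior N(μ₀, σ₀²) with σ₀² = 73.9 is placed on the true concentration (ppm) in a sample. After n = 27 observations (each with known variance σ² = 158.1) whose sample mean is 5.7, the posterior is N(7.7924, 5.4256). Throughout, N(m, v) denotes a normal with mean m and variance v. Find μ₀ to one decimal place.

The posterior mean is a precision-weighted average: μ_n = (τ₀μ₀ + τ_data·x̄)/(τ₀+τ_data), with τ₀=1/σ₀² and τ_data=n/σ².
Here τ₀ = 1/73.9 = 0.013532 and τ_data = 27/158.1 = 0.170778, so τ_n = 0.184310.
Rearranging for μ₀: μ₀ = (μ_n·τ_n − τ_data·x̄)/τ₀ = (7.7924·0.184310 − 0.170778·5.7) / 0.013532 = 0.462783/0.013532 ≈ 34.2.

μ₀ = 34.2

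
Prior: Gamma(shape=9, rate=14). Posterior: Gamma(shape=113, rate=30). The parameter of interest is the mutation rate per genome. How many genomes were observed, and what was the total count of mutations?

n = 16 genomes with total 104 mutations

A Gamma(α, β) prior (rate parametrization) on a Poisson rate with n observations summing to S gives posterior Gamma(α+S, β+n).
Matching: Σxᵢ = 113 − 9 = 104 and n = 30 − 14 = 16.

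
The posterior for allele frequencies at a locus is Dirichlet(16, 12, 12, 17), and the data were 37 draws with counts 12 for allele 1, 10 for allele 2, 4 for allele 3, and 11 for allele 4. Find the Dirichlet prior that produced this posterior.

Dirichlet(4, 2, 8, 6)

For a Dirichlet(α) prior with multinomial counts c, the posterior is Dirichlet(α + c) componentwise.
Subtract each count from the matching posterior parameter: 16−12=4, 12−10=2, 12−4=8, 17−11=6.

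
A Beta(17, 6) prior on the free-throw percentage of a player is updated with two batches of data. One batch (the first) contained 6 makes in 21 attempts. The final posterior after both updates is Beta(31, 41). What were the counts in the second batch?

8 makes and 20 misses

Sequential conjugate updates are equivalent to a single update on the pooled data, so total successes = posterior α − prior α and total failures = posterior β − prior β.
Total across both batches: 31−17=14 makes, 41−6=35 misses.
Subtract the first batch: 14−6=8 makes and 35−15=20 misses.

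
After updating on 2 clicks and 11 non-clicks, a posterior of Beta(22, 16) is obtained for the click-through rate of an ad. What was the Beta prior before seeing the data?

Beta(20, 5)

A Beta(a, b) prior with s successes and f failures in binomial data gives a Beta(a+s, b+f) posterior.
Subtract the data counts: 22−2=20, 16−11=5.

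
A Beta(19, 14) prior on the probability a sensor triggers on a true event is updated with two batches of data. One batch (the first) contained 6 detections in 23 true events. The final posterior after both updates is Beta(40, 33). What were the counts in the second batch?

Because Beta–binomial updating is additive in the counts, the combined data contributed (α_post−α_prior, β_post−β_prior) successes and failures.
Total across both batches: 40−19=21 detections, 33−14=19 misses.
Subtract the first batch: 21−6=15 detections and 19−17=2 misses.

15 detections and 2 misses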